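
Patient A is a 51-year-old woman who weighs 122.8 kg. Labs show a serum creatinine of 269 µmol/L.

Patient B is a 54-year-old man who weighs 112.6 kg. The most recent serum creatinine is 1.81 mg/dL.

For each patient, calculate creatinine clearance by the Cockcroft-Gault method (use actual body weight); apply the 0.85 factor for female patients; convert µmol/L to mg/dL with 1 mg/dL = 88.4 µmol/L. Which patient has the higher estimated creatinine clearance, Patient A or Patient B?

Patient A: SCr = 269 / 88.4 = 3.043 mg/dL
Patient A: CrCl = (140 − 51) × 122.8 / (72 × 3.043) × 0.85 = 10929.2 / 219.10 × 0.85 ≈ 42.4 mL/min
Patient B: CrCl = (140 − 54) × 112.6 / (72 × 1.81) = 9683.6 / 130.32 ≈ 74.3 mL/min
42.4 vs 74.3 mL/min → Patient B is higher.

Patient B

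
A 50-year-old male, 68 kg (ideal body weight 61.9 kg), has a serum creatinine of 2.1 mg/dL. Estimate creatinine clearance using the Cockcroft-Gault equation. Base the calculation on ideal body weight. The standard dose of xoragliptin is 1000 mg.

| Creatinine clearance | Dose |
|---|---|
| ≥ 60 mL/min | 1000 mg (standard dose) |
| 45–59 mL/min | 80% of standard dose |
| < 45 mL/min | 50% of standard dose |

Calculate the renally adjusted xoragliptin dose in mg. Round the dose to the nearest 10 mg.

500 mg

CrCl = (140 − 50) × 61.9 / (72 × 2.1) = 5571.0 / 151.20 ≈ 36.8 mL/min
CrCl ≈ 37 mL/min → bracket < 45 mL/min.
50% of 1000 mg = 500 mg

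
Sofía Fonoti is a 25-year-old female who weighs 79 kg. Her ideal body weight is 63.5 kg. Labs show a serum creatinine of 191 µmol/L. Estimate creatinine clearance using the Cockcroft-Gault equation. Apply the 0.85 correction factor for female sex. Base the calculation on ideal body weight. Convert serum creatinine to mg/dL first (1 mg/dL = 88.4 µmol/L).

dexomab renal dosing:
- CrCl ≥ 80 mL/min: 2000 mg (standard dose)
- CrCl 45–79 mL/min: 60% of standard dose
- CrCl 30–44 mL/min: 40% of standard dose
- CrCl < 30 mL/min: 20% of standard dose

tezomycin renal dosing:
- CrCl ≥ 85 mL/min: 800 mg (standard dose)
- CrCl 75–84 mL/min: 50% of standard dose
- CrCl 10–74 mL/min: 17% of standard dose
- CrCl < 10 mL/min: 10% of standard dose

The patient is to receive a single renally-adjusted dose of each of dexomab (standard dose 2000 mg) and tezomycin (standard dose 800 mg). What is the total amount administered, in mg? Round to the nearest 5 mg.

SCr = 191 / 88.4 = 2.161 mg/dL
CrCl = (140 − 25) × 63.5 / (72 × 2.161) × 0.85 = 7302.5 / 155.59 × 0.85 ≈ 39.9 mL/min
CrCl ≈ 40 mL/min.
dexomab: 30–44 mL/min → 40% of 2000 mg = 800 mg.
tezomycin: 10–74 mL/min → 17% of 800 mg = 136 mg.
Total = 800 + 136 = 936 mg.

935 mg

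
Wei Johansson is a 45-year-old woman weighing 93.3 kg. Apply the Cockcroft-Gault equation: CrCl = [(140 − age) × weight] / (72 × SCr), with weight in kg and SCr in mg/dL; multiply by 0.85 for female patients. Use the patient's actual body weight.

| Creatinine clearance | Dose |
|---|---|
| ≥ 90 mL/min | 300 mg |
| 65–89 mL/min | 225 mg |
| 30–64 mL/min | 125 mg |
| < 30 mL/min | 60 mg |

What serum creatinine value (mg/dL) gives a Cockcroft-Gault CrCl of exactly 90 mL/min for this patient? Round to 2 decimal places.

1.16 mg/dL

Standard dose requires CrCl ≥ 90 mL/min.
Set (140 − 45) × 93.3 × 0.85 / (72 × SCr) = 90
SCr = (140 − 45) × 93.3 × 0.85 / (72 × 90) = 1.163 mg/dL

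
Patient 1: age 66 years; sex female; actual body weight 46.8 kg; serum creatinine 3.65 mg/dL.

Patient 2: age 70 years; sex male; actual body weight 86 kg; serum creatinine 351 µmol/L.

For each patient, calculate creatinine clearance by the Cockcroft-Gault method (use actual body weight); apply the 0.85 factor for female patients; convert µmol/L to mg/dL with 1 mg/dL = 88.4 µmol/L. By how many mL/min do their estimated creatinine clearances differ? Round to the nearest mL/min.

Patient 1: CrCl = (140 − 66) × 46.8 / (72 × 3.65) × 0.85 = 3463.2 / 262.80 × 0.85 ≈ 11.2 mL/min
Patient 2: SCr = 351 / 88.4 = 3.971 mg/dL
Patient 2: CrCl = (140 − 70) × 86 / (72 × 3.971) = 6020.0 / 285.91 ≈ 21.1 mL/min
|11.2 − 21.1| = 9.9 mL/min

10 mL/min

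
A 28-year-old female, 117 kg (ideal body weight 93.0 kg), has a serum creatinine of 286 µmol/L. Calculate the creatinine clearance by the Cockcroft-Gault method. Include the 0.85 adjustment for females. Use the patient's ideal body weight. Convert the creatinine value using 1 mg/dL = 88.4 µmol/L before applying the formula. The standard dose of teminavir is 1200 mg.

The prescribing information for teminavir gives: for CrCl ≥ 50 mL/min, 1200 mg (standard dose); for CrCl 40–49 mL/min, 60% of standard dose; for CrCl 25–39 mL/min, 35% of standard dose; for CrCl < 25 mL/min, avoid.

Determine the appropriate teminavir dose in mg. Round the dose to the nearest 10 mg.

SCr = 286 / 88.4 = 3.235 mg/dL
CrCl = (140 − 28) × 93 / (72 × 3.235) × 0.85 = 10416.0 / 232.92 × 0.85 ≈ 38.0 mL/min
CrCl ≈ 38 mL/min → bracket 25–39 mL/min.
35% of 1200 mg = 420 mg

420 mg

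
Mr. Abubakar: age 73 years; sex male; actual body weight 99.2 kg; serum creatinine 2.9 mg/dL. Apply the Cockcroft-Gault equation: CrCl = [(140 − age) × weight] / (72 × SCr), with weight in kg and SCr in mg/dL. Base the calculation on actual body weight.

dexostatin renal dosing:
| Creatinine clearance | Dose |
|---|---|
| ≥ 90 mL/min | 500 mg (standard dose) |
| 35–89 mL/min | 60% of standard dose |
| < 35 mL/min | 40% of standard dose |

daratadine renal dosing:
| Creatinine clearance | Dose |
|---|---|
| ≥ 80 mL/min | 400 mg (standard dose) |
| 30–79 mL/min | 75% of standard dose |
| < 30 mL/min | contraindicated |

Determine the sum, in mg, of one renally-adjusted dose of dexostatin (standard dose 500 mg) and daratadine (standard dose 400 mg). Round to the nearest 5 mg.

CrCl = (140 − 73) × 99.2 / (72 × 2.9) = 6646.4 / 208.80 ≈ 31.8 mL/min
CrCl ≈ 32 mL/min.
dexostatin: < 35 mL/min → 40% of 500 mg = 200 mg.
daratadine: 30–79 mL/min → 75% of 400 mg = 300 mg.
Total = 200 + 300 = 500 mg.

500 mg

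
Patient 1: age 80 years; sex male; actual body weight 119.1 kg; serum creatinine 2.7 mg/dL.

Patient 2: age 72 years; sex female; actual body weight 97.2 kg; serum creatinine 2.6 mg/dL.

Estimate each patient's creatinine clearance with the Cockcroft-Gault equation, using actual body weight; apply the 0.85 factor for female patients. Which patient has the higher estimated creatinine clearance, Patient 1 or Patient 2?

Patient 1

Patient 1: CrCl = (140 − 80) × 119.1 / (72 × 2.7) = 7146.0 / 194.40 ≈ 36.8 mL/min
Patient 2: CrCl = (140 − 72) × 97.2 / (72 × 2.6) × 0.85 = 6609.6 / 187.20 × 0.85 ≈ 30.0 mL/min
36.8 vs 30.0 mL/min → Patient 1 is higher.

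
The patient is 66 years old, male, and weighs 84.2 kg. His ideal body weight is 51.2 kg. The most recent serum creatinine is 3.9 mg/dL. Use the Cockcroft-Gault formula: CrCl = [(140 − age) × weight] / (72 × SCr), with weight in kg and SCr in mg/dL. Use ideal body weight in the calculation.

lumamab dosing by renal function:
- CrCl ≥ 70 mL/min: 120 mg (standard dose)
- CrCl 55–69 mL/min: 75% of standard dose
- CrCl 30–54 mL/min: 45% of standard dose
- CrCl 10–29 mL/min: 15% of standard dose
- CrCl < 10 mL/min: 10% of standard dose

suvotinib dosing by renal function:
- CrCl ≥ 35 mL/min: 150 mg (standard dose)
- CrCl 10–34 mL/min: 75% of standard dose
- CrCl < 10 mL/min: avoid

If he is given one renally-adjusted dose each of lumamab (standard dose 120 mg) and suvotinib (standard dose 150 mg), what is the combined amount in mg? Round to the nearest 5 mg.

130 mg

CrCl = (140 − 66) × 51.2 / (72 × 3.9) = 3788.8 / 280.80 ≈ 13.5 mL/min
CrCl ≈ 13 mL/min.
lumamab: 10–29 mL/min → 15% of 120 mg = 18 mg.
suvotinib: 10–34 mL/min → 75% of 150 mg = 112.5 mg.
Total = 18 + 112.5 = 130.5 mg.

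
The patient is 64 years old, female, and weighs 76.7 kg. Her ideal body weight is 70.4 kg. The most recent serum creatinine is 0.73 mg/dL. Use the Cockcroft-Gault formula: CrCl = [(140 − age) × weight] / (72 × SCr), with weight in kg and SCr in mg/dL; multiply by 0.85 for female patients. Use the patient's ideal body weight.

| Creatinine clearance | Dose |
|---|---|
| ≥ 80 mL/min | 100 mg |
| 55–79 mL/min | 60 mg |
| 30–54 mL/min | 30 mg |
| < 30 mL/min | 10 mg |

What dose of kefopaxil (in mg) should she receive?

CrCl = (140 − 64) × 70.4 / (72 × 0.73) × 0.85 = 5350.4 / 52.56 × 0.85 ≈ 86.5 mL/min
CrCl ≈ 87 mL/min → bracket ≥ 80 mL/min.
Dose for this bracket: 100 mg.

100 mg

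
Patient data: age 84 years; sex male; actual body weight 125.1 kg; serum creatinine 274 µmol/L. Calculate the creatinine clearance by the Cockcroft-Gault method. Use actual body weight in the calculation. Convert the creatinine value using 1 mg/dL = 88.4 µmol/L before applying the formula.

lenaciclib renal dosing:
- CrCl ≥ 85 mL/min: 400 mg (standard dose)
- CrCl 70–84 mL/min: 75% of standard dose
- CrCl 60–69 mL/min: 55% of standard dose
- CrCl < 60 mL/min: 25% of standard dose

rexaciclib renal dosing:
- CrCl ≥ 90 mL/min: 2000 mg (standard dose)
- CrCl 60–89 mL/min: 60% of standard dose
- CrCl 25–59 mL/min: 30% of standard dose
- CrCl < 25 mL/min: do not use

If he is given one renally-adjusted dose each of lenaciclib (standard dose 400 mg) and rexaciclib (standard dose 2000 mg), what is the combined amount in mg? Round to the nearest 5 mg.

SCr = 274 / 88.4 = 3.1 mg/dL
CrCl = (140 − 84) × 125.1 / (72 × 3.1) = 7005.6 / 223.20 ≈ 31.4 mL/min
CrCl ≈ 31 mL/min.
lenaciclib: < 60 mL/min → 25% of 400 mg = 100 mg.
rexaciclib: 25–59 mL/min → 30% of 2000 mg = 600 mg.
Total = 100 + 600 = 700 mg.

700 mg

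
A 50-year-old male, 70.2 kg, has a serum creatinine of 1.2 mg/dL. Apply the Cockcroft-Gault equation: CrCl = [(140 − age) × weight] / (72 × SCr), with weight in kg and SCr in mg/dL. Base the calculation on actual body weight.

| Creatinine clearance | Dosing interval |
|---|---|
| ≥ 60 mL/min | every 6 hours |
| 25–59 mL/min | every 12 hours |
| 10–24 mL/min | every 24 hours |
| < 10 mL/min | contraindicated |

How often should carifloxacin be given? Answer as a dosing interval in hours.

every 6 hours

CrCl = (140 − 50) × 70.2 / (72 × 1.2) = 6318.0 / 86.40 ≈ 73.1 mL/min
CrCl ≈ 73 mL/min → bracket ≥ 60 mL/min → every 6 hours.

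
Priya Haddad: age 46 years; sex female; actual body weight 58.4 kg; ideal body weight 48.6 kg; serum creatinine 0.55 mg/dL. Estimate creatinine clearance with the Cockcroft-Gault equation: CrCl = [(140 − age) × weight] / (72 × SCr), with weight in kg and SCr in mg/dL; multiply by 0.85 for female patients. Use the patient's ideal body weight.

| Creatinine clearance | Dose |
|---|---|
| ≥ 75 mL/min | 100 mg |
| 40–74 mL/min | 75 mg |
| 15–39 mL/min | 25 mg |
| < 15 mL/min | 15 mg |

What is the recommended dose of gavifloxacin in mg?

100 mg

CrCl = (140 − 46) × 48.6 / (72 × 0.55) × 0.85 = 4568.4 / 39.60 × 0.85 ≈ 98.1 mL/min
CrCl ≈ 98 mL/min → bracket ≥ 75 mL/min.
Dose for this bracket: 100 mg.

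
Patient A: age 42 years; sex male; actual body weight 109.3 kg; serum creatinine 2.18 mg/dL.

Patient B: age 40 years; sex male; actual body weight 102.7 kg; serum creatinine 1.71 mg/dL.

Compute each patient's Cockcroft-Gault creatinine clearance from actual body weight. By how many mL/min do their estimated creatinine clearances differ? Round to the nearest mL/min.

Patient A: CrCl = (140 − 42) × 109.3 / (72 × 2.18) = 10711.4 / 156.96 ≈ 68.2 mL/min
Patient B: CrCl = (140 − 40) × 102.7 / (72 × 1.71) = 10270.0 / 123.12 ≈ 83.4 mL/min
|68.2 − 83.4| = 15.2 mL/min

15 mL/min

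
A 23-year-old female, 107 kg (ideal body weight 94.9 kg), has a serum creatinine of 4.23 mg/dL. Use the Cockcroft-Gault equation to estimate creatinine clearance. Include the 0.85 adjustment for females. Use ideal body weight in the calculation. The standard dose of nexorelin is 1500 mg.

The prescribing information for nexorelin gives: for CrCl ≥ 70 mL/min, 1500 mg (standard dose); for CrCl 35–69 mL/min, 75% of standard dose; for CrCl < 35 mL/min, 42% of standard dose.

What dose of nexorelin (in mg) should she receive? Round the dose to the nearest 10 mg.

630 mg

CrCl = (140 − 23) × 94.9 / (72 × 4.23) × 0.85 = 11103.3 / 304.56 × 0.85 ≈ 31.0 mL/min
CrCl ≈ 31 mL/min → bracket < 35 mL/min.
42% of 1500 mg = 630 mg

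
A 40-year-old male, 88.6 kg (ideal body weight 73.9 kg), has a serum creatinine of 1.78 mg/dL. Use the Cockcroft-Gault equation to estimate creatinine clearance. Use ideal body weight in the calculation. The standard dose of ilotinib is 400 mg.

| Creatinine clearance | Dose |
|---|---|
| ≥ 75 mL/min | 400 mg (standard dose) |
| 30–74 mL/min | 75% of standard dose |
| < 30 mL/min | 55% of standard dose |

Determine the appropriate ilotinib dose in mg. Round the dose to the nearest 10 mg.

CrCl = (140 − 40) × 73.9 / (72 × 1.78) = 7390.0 / 128.16 ≈ 57.7 mL/min
CrCl ≈ 58 mL/min → bracket 30–74 mL/min.
75% of 400 mg = 300 mg

300 mg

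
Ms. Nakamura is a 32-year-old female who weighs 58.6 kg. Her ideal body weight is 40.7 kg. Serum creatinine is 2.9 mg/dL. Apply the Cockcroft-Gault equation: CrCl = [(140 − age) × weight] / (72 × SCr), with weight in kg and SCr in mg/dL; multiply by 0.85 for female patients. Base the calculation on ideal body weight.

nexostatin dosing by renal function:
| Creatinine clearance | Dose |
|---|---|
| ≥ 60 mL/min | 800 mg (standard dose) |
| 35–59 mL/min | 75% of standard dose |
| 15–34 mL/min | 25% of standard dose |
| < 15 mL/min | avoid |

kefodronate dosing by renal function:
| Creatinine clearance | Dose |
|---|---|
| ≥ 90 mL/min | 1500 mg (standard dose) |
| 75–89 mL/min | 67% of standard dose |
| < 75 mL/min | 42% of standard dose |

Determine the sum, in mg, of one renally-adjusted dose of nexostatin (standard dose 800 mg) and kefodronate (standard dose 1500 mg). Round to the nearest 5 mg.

830 mg

CrCl = (140 − 32) × 40.7 / (72 × 2.9) × 0.85 = 4395.6 / 208.80 × 0.85 ≈ 17.9 mL/min
CrCl ≈ 18 mL/min.
nexostatin: 15–34 mL/min → 25% of 800 mg = 200 mg.
kefodronate: < 75 mL/min → 42% of 1500 mg = 630 mg.
Total = 200 + 630 = 830 mg.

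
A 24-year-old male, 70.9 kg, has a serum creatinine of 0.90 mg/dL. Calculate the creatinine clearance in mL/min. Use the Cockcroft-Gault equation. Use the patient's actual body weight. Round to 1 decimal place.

CrCl = (140 − 24) × 70.9 / (72 × 0.9) = 8224.4 / 64.80 ≈ 126.9 mL/min

126.9 mL/min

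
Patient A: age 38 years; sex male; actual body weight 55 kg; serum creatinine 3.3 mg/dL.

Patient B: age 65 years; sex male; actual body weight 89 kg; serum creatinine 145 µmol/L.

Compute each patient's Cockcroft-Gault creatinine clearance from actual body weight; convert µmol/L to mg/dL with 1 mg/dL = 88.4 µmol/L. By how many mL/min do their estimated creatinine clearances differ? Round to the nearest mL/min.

Patient A: CrCl = (140 − 38) × 55 / (72 × 3.3) = 5610.0 / 237.60 ≈ 23.6 mL/min
Patient B: SCr = 145 / 88.4 = 1.64 mg/dL
Patient B: CrCl = (140 − 65) × 89 / (72 × 1.64) = 6675.0 / 118.08 ≈ 56.5 mL/min
|23.6 − 56.5| = 32.9 mL/min

33 mL/min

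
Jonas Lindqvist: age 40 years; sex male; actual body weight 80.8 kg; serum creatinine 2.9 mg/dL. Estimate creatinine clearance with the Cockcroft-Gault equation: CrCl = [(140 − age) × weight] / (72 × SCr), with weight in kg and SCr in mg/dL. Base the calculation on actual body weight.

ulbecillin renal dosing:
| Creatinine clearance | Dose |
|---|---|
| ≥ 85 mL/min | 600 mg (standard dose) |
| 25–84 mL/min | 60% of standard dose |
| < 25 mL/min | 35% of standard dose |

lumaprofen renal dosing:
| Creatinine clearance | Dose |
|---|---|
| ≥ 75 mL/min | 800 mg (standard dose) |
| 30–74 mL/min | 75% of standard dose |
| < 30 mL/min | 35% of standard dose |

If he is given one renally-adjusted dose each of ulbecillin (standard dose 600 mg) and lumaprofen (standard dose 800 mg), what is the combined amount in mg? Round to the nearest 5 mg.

960 mg

CrCl = (140 − 40) × 80.8 / (72 × 2.9) = 8080.0 / 208.80 ≈ 38.7 mL/min
CrCl ≈ 39 mL/min.
ulbecillin: 25–84 mL/min → 60% of 600 mg = 360 mg.
lumaprofen: 30–74 mL/min → 75% of 800 mg = 600 mg.
Total = 360 + 600 = 960 mg.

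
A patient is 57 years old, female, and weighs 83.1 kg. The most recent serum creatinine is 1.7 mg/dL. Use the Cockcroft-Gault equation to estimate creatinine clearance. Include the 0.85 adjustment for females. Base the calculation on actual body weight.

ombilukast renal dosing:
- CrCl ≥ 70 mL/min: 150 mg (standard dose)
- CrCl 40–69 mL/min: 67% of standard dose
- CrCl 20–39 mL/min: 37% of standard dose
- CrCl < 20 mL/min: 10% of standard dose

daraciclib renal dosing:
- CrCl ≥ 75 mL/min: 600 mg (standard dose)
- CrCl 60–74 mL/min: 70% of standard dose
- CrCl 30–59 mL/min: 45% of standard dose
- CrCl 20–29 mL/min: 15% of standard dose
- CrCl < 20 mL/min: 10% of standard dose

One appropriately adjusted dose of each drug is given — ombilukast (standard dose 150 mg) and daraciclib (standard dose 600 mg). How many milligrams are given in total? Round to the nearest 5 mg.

370 mg

CrCl = (140 − 57) × 83.1 / (72 × 1.7) × 0.85 = 6897.3 / 122.40 × 0.85 ≈ 47.9 mL/min
CrCl ≈ 48 mL/min.
ombilukast: 40–69 mL/min → 67% of 150 mg = 100.5 mg.
daraciclib: 30–59 mL/min → 45% of 600 mg = 270 mg.
Total = 100.5 + 270 = 370.5 mg.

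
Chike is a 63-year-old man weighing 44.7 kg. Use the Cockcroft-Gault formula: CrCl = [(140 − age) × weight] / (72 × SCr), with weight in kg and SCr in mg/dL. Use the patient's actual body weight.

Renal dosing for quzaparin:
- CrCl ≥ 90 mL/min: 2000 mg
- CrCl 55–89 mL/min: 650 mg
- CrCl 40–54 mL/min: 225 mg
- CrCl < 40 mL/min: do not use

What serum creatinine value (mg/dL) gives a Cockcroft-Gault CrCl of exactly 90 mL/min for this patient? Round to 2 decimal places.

Standard dose requires CrCl ≥ 90 mL/min.
Set (140 − 63) × 44.7 / (72 × SCr) = 90
SCr = (140 − 63) × 44.7 / (72 × 90) = 0.531 mg/dL

0.53 mg/dL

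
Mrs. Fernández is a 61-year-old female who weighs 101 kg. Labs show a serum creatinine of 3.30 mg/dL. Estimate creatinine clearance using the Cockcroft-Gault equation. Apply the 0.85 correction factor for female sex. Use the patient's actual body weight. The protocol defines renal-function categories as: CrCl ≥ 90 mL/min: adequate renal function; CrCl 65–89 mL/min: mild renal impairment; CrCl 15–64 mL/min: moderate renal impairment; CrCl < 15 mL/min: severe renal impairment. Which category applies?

CrCl = (140 − 61) × 101 / (72 × 3.3) × 0.85 = 7979.0 / 237.60 × 0.85 ≈ 28.5 mL/min
29 mL/min falls in the 'moderate renal impairment' range.

moderate renal impairment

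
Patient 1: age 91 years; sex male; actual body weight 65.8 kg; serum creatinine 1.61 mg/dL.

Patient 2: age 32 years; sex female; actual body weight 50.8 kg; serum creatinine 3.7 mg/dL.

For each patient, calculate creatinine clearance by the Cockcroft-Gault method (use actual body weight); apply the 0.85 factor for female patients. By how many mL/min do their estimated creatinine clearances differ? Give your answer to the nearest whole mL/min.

Patient 1: CrCl = (140 − 91) × 65.8 / (72 × 1.61) = 3224.2 / 115.92 ≈ 27.8 mL/min
Patient 2: CrCl = (140 − 32) × 50.8 / (72 × 3.7) × 0.85 = 5486.4 / 266.40 × 0.85 ≈ 17.5 mL/min
|27.8 − 17.5| = 10.3 mL/min

10 mL/min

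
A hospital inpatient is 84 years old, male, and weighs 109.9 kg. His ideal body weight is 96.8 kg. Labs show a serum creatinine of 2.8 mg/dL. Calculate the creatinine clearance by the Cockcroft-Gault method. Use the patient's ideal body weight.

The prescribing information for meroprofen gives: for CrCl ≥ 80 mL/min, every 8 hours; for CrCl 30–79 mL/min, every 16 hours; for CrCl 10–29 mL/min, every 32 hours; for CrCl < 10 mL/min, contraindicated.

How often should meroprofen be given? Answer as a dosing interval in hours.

every 32 hours

CrCl = (140 − 84) × 96.8 / (72 × 2.8) = 5420.8 / 201.60 ≈ 26.9 mL/min
CrCl ≈ 27 mL/min → bracket 10–29 mL/min → every 32 hours.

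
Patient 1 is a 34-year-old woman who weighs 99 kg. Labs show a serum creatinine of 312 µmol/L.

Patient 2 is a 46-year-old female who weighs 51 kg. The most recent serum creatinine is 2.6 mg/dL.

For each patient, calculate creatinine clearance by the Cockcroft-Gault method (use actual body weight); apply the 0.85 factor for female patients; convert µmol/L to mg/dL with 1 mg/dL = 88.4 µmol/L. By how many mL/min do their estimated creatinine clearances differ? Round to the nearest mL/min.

Patient 1: SCr = 312 / 88.4 = 3.529 mg/dL
Patient 1: CrCl = (140 − 34) × 99 / (72 × 3.529) × 0.85 = 10494.0 / 254.09 × 0.85 ≈ 35.1 mL/min
Patient 2: CrCl = (140 − 46) × 51 / (72 × 2.6) × 0.85 = 4794.0 / 187.20 × 0.85 ≈ 21.8 mL/min
|35.1 − 21.8| = 13.3 mL/min

13 mL/min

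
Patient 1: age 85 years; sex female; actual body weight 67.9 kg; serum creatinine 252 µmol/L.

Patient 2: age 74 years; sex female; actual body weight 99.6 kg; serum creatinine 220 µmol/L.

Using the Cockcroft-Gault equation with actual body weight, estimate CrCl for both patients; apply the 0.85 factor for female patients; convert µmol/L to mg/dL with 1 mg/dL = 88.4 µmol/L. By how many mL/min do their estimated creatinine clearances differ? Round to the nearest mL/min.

Patient 1: SCr = 252 / 88.4 = 2.851 mg/dL
Patient 1: CrCl = (140 − 85) × 67.9 / (72 × 2.851) × 0.85 = 3734.5 / 205.27 × 0.85 ≈ 15.5 mL/min
Patient 2: SCr = 220 / 88.4 = 2.489 mg/dL
Patient 2: CrCl = (140 − 74) × 99.6 / (72 × 2.489) × 0.85 = 6573.6 / 179.21 × 0.85 ≈ 31.2 mL/min
|15.5 − 31.2| = 15.7 mL/min

16 mL/min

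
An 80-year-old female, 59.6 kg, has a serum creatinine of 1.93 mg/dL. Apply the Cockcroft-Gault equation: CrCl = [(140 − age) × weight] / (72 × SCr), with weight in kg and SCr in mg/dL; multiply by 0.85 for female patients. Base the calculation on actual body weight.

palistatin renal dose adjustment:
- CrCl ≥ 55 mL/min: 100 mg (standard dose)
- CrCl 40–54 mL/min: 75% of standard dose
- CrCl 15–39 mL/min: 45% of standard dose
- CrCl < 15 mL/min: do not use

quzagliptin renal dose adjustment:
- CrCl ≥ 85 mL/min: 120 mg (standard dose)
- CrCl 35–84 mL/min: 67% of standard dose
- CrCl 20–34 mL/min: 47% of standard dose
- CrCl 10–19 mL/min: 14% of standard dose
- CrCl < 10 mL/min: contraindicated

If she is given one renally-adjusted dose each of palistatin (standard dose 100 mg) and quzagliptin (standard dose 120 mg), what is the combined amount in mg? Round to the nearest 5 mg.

100 mg

CrCl = (140 − 80) × 59.6 / (72 × 1.93) × 0.85 = 3576.0 / 138.96 × 0.85 ≈ 21.9 mL/min
CrCl ≈ 22 mL/min.
palistatin: 15–39 mL/min → 45% of 100 mg = 45 mg.
quzagliptin: 20–34 mL/min → 47% of 120 mg = 56.4 mg.
Total = 45 + 56.4 = 101.4 mg.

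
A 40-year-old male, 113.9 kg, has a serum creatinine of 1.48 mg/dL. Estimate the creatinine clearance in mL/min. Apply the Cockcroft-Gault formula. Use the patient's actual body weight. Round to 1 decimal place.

106.9 mL/min

CrCl = (140 − 40) × 113.9 / (72 × 1.48) = 11390.0 / 106.56 ≈ 106.9 mL/min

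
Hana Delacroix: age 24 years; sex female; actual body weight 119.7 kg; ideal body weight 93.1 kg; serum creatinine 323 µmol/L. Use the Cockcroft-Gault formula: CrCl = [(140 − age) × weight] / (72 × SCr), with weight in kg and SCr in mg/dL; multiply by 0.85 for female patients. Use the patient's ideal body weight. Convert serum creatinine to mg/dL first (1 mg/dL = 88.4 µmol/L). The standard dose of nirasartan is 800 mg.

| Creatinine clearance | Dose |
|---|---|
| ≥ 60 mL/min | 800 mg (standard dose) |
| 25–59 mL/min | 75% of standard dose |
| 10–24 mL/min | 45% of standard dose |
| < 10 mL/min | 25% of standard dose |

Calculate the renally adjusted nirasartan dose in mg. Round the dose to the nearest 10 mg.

600 mg

SCr = 323 / 88.4 = 3.654 mg/dL
CrCl = (140 − 24) × 93.1 / (72 × 3.654) × 0.85 = 10799.6 / 263.09 × 0.85 ≈ 34.9 mL/min
CrCl ≈ 35 mL/min → bracket 25–59 mL/min.
75% of 800 mg = 600 mg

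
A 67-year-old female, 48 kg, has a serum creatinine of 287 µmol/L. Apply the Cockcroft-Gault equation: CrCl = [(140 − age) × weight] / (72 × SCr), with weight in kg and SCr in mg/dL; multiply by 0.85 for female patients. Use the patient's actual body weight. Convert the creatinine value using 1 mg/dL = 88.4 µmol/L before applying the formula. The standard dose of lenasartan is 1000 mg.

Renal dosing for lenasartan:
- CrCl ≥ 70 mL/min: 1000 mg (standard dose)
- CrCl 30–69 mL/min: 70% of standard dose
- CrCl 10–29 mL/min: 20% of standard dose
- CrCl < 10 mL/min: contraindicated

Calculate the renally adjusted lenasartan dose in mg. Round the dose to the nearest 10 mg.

SCr = 287 / 88.4 = 3.247 mg/dL
CrCl = (140 − 67) × 48 / (72 × 3.247) × 0.85 = 3504.0 / 233.78 × 0.85 ≈ 12.7 mL/min
CrCl ≈ 13 mL/min → bracket 10–29 mL/min.
20% of 1000 mg = 200 mg

200 mg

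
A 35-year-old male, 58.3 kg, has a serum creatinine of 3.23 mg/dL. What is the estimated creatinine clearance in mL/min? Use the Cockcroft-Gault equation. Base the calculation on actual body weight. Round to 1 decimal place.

26.3 mL/min

CrCl = (140 − 35) × 58.3 / (72 × 3.23) = 6121.5 / 232.56 ≈ 26.3 mL/min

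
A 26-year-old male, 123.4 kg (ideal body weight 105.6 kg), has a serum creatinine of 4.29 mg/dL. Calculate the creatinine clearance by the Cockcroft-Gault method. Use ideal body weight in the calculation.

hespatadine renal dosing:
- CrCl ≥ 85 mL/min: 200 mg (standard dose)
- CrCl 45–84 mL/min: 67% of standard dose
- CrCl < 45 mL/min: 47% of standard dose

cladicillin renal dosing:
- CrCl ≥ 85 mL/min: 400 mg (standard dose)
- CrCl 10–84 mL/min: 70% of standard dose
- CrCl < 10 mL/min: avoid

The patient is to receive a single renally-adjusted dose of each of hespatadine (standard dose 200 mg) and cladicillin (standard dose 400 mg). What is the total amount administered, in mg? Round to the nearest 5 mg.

CrCl = (140 − 26) × 105.6 / (72 × 4.29) = 12038.4 / 308.88 ≈ 39.0 mL/min
CrCl ≈ 39 mL/min.
hespatadine: < 45 mL/min → 47% of 200 mg = 94 mg.
cladicillin: 10–84 mL/min → 70% of 400 mg = 280 mg.
Total = 94 + 280 = 374 mg.

375 mg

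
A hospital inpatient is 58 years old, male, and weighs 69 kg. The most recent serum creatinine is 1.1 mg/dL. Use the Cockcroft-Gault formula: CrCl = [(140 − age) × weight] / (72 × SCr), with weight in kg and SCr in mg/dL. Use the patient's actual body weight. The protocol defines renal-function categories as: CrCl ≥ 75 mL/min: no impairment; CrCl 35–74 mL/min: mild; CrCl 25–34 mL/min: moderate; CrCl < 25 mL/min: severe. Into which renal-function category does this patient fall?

mild

CrCl = (140 − 58) × 69 / (72 × 1.1) = 5658.0 / 79.20 ≈ 71.4 mL/min
71 mL/min falls in the 'mild' range.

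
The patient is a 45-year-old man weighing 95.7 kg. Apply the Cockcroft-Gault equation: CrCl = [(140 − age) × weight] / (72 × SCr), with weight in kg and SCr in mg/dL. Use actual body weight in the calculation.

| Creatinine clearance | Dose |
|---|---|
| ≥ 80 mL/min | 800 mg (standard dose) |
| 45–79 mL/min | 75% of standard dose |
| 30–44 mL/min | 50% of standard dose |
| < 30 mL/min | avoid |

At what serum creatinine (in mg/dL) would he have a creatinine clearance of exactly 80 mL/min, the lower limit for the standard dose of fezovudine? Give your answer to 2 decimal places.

1.58 mg/dL

Standard dose requires CrCl ≥ 80 mL/min.
Set (140 − 45) × 95.7 / (72 × SCr) = 80
SCr = (140 − 45) × 95.7 / (72 × 80) = 1.578 mg/dL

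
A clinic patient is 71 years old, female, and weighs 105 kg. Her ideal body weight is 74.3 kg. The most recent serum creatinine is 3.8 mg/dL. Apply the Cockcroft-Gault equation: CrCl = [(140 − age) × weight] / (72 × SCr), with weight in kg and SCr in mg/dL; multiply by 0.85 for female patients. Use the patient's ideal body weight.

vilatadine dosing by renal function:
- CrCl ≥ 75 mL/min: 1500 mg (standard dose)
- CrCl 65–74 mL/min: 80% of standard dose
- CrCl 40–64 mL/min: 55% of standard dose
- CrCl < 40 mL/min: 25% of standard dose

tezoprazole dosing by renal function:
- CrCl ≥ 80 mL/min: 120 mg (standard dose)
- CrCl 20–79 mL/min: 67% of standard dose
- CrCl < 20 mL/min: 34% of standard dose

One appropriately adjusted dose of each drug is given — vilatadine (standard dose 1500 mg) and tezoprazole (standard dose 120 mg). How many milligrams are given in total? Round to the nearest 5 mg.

CrCl = (140 − 71) × 74.3 / (72 × 3.8) × 0.85 = 5126.7 / 273.60 × 0.85 ≈ 15.9 mL/min
CrCl ≈ 16 mL/min.
vilatadine: < 40 mL/min → 25% of 1500 mg = 375 mg.
tezoprazole: < 20 mL/min → 34% of 120 mg = 40.8 mg.
Total = 375 + 40.8 = 415.8 mg.

415 mg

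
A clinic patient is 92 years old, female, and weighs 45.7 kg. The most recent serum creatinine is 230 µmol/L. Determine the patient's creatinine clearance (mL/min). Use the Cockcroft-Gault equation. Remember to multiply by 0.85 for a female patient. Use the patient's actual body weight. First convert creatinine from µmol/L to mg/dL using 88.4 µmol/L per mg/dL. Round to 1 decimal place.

SCr = 230 / 88.4 = 2.602 mg/dL
CrCl = (140 − 92) × 45.7 / (72 × 2.602) × 0.85 = 2193.6 / 187.34 × 0.85 ≈ 10.0 mL/min

10.0 mL/min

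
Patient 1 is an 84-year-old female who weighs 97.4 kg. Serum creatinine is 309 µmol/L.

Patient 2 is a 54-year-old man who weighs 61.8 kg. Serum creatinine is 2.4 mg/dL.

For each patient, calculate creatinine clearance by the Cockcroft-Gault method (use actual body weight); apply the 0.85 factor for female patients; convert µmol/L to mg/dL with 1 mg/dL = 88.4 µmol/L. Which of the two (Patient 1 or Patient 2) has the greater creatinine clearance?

Patient 2

Patient 1: SCr = 309 / 88.4 = 3.495 mg/dL
Patient 1: CrCl = (140 − 84) × 97.4 / (72 × 3.495) × 0.85 = 5454.4 / 251.64 × 0.85 ≈ 18.4 mL/min
Patient 2: CrCl = (140 − 54) × 61.8 / (72 × 2.4) = 5314.8 / 172.80 ≈ 30.8 mL/min
18.4 vs 30.8 mL/min → Patient 2 is higher.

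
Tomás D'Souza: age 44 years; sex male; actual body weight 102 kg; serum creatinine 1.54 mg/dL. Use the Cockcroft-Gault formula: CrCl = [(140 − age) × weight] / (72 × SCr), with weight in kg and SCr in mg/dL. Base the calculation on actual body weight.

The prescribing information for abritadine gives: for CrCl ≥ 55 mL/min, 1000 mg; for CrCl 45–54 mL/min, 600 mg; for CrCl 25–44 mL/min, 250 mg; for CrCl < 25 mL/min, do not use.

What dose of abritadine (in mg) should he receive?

CrCl = (140 − 44) × 102 / (72 × 1.54) = 9792.0 / 110.88 ≈ 88.3 mL/min
CrCl ≈ 88 mL/min → bracket ≥ 55 mL/min.
Dose for this bracket: 1000 mg.

1000 mg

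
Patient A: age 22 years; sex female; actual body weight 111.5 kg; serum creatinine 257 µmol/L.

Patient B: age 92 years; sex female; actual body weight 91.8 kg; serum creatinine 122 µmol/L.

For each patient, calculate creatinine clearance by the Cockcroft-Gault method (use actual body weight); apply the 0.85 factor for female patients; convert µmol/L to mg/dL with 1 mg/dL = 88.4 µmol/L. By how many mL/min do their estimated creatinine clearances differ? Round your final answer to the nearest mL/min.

16 mL/min

Patient A: SCr = 257 / 88.4 = 2.907 mg/dL
Patient A: CrCl = (140 − 22) × 111.5 / (72 × 2.907) × 0.85 = 13157.0 / 209.30 × 0.85 ≈ 53.4 mL/min
Patient B: SCr = 122 / 88.4 = 1.38 mg/dL
Patient B: CrCl = (140 − 92) × 91.8 / (72 × 1.38) × 0.85 = 4406.4 / 99.36 × 0.85 ≈ 37.7 mL/min
|53.4 − 37.7| = 15.7 mL/min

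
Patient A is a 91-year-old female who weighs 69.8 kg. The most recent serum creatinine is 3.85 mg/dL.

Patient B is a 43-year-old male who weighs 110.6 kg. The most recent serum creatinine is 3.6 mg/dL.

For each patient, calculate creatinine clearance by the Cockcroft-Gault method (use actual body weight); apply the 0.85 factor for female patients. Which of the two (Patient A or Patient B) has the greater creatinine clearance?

Patient B

Patient A: CrCl = (140 − 91) × 69.8 / (72 × 3.85) × 0.85 = 3420.2 / 277.20 × 0.85 ≈ 10.5 mL/min
Patient B: CrCl = (140 − 43) × 110.6 / (72 × 3.6) = 10728.2 / 259.20 ≈ 41.4 mL/min
10.5 vs 41.4 mL/min → Patient B is higher.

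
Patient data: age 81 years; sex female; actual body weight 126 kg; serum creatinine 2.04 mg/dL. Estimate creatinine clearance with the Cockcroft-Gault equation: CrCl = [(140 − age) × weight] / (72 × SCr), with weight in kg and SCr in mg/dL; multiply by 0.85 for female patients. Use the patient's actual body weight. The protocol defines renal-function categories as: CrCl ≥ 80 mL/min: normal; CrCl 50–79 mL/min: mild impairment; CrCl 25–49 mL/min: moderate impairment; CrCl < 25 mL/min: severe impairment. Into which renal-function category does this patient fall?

CrCl = (140 − 81) × 126 / (72 × 2.04) × 0.85 = 7434.0 / 146.88 × 0.85 ≈ 43.0 mL/min
43 mL/min falls in the 'moderate impairment' range.

moderate impairment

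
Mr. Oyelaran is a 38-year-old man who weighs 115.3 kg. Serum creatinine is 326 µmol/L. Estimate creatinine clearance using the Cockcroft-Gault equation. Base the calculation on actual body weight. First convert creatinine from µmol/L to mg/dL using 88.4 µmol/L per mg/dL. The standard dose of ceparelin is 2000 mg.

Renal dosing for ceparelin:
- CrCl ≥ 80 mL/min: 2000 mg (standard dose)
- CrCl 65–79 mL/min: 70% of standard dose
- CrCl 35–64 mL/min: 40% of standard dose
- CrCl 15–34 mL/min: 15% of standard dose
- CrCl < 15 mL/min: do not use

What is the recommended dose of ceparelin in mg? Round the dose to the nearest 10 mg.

SCr = 326 / 88.4 = 3.688 mg/dL
CrCl = (140 − 38) × 115.3 / (72 × 3.688) = 11760.6 / 265.54 ≈ 44.3 mL/min
CrCl ≈ 44 mL/min → bracket 35–64 mL/min.
40% of 2000 mg = 800 mg

800 mg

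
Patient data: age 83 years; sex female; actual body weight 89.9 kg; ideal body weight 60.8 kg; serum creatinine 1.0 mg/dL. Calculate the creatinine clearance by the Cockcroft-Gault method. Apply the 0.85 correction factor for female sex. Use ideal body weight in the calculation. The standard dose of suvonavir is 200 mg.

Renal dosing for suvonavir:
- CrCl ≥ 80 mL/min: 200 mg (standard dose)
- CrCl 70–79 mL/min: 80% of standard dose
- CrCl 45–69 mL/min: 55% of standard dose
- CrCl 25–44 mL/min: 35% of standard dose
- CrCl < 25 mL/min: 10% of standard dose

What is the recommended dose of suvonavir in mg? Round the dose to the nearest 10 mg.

70 mg

CrCl = (140 − 83) × 60.8 / (72 × 1) × 0.85 = 3465.6 / 72.00 × 0.85 ≈ 40.9 mL/min
CrCl ≈ 41 mL/min → bracket 25–44 mL/min.
35% of 200 mg = 70 mg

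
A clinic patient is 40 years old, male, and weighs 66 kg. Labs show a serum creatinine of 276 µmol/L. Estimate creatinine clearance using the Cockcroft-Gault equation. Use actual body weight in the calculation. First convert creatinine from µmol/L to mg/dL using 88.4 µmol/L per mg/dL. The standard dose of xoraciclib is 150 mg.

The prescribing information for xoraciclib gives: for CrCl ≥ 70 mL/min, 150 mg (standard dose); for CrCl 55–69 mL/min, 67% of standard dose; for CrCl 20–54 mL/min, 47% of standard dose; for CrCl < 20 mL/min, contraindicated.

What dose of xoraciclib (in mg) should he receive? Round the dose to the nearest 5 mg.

70 mg

SCr = 276 / 88.4 = 3.122 mg/dL
CrCl = (140 − 40) × 66 / (72 × 3.122) = 6600.0 / 224.78 ≈ 29.4 mL/min
CrCl ≈ 29 mL/min → bracket 20–54 mL/min.
47% of 150 mg = 70.5 mg → 70 mg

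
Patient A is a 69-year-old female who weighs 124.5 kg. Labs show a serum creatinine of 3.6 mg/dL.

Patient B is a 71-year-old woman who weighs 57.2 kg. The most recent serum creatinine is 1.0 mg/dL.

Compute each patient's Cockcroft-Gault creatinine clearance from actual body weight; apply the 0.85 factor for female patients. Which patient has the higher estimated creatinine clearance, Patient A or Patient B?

Patient A: CrCl = (140 − 69) × 124.5 / (72 × 3.6) × 0.85 = 8839.5 / 259.20 × 0.85 ≈ 29.0 mL/min
Patient B: CrCl = (140 − 71) × 57.2 / (72 × 1) × 0.85 = 3946.8 / 72.00 × 0.85 ≈ 46.6 mL/min
29.0 vs 46.6 mL/min → Patient B is higher.

Patient B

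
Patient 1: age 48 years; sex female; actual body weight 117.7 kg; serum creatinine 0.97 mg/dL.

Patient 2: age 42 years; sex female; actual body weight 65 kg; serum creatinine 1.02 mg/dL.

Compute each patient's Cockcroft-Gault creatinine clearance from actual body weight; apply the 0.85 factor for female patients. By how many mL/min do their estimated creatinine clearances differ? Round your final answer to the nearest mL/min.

Patient 1: CrCl = (140 − 48) × 117.7 / (72 × 0.97) × 0.85 = 10828.4 / 69.84 × 0.85 ≈ 131.8 mL/min
Patient 2: CrCl = (140 − 42) × 65 / (72 × 1.02) × 0.85 = 6370.0 / 73.44 × 0.85 ≈ 73.7 mL/min
|131.8 − 73.7| = 58.1 mL/min

58 mL/min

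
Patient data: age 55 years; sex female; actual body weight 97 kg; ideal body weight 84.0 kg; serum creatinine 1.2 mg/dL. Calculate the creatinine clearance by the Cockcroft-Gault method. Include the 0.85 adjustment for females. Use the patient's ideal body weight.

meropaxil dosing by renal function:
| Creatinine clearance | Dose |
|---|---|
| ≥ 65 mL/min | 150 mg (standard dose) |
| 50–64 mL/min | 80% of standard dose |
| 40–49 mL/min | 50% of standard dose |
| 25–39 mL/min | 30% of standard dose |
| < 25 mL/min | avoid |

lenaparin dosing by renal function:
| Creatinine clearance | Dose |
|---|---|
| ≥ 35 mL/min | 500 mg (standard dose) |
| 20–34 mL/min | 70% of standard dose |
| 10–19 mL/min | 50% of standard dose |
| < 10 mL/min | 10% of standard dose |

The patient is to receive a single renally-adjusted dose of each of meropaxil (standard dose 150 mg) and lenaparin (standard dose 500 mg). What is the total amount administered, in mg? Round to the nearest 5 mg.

CrCl = (140 − 55) × 84 / (72 × 1.2) × 0.85 = 7140.0 / 86.40 × 0.85 ≈ 70.2 mL/min
CrCl ≈ 70 mL/min.
meropaxil: ≥ 65 mL/min → 100% of 150 mg = 150 mg.
lenaparin: ≥ 35 mL/min → 100% of 500 mg = 500 mg.
Total = 150 + 500 = 650 mg.

650 mg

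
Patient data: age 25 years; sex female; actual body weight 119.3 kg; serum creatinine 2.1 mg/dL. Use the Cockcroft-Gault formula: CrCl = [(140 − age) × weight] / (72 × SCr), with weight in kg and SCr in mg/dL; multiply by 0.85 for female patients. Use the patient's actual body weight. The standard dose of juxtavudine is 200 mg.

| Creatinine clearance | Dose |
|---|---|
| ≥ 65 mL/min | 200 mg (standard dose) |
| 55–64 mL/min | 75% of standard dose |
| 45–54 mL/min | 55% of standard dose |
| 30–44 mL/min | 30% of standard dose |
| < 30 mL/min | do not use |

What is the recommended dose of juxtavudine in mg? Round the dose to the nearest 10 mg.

200 mg

CrCl = (140 − 25) × 119.3 / (72 × 2.1) × 0.85 = 13719.5 / 151.20 × 0.85 ≈ 77.1 mL/min
CrCl ≈ 77 mL/min → bracket ≥ 65 mL/min.
100% of 200 mg = 200 mg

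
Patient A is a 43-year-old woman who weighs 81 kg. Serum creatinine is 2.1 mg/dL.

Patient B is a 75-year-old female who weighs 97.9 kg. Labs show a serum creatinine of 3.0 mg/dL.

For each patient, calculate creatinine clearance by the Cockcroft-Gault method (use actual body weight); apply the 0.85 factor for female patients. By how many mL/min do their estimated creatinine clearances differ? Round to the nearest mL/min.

Patient A: CrCl = (140 − 43) × 81 / (72 × 2.1) × 0.85 = 7857.0 / 151.20 × 0.85 ≈ 44.2 mL/min
Patient B: CrCl = (140 − 75) × 97.9 / (72 × 3) × 0.85 = 6363.5 / 216.00 × 0.85 ≈ 25.0 mL/min
|44.2 − 25.0| = 19.2 mL/min

19 mL/min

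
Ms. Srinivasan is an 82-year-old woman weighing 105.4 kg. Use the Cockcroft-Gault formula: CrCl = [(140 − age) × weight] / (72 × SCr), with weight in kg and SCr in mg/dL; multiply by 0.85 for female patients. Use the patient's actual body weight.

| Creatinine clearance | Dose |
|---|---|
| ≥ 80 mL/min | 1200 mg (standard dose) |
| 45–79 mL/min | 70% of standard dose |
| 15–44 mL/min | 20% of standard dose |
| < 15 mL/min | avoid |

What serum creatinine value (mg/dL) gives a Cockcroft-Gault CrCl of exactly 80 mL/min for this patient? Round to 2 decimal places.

0.90 mg/dL

Standard dose requires CrCl ≥ 80 mL/min.
Set (140 − 82) × 105.4 × 0.85 / (72 × SCr) = 80
SCr = (140 − 82) × 105.4 × 0.85 / (72 × 80) = 0.902 mg/dL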